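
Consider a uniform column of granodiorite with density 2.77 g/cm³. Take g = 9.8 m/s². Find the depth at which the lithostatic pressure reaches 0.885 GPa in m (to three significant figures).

h = P/(ρg) = 0.885 GPa / (2770 kg/m³ × 9.8 m/s²) = 8.850×10^8 Pa / 27146 Pa/m = 32601 m

32600 m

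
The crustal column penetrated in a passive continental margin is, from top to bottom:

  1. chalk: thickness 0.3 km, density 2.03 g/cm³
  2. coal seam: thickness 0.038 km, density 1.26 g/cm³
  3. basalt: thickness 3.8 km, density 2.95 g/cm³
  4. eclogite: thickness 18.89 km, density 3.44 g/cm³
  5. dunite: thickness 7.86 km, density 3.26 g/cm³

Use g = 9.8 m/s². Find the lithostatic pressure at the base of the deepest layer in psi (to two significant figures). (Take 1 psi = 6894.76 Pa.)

chalk: 2030 kg/m³ × 9.8 m/s² × 300 m = 5.968×10^6 Pa = 865.6 psi
coal seam: 1260 kg/m³ × 9.8 m/s² × 38 m = 4.692×10^5 Pa = 68.06 psi
basalt: 2950 kg/m³ × 9.8 m/s² × 3800 m = 1.099×10^8 Pa = 15934 psi
eclogite: 3440 kg/m³ × 9.8 m/s² × 18890 m = 6.368×10^8 Pa = 92363 psi
dunite: 3260 kg/m³ × 9.8 m/s² × 7860 m = 2.511×10^8 Pa = 36421 psi
Total = 865.6 + 68.06 + 15934 + 92363 + 36421 = 1.4565×10^5 psi

150000 psi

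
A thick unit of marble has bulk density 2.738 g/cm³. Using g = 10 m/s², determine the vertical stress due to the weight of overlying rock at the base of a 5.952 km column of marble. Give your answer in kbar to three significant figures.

marble: 2738 kg/m³ × 10 m/s² × 5952 m = 1.630×10^8 Pa = 1.630 kbar

1.63 kbar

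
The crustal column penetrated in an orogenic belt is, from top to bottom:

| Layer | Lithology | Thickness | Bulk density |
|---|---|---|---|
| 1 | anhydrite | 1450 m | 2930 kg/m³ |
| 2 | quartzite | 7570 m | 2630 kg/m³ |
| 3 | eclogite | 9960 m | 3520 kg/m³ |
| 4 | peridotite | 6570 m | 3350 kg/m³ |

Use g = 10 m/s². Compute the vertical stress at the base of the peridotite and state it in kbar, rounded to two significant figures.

8.1 kbar

anhydrite: 2930 kg/m³ × 10 m/s² × 1450 m = 4.248×10^7 Pa = 0.4249 kbar
quartzite: 2630 kg/m³ × 10 m/s² × 7570 m = 1.991×10^8 Pa = 1.991 kbar
eclogite: 3520 kg/m³ × 10 m/s² × 9960 m = 3.506×10^8 Pa = 3.506 kbar
peridotite: 3350 kg/m³ × 10 m/s² × 6570 m = 2.201×10^8 Pa = 2.201 kbar
Total = 0.4249 + 1.991 + 3.506 + 2.201 = 8.1226 kbar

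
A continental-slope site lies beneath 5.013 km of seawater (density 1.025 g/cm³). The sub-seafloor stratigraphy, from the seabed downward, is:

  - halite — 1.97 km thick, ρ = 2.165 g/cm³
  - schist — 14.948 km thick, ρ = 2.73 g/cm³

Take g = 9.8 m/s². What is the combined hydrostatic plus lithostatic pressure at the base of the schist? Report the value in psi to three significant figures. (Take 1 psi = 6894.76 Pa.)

71400 psi

seawater: 1025 kg/m³ × 9.8 m/s² × 5013 m = 5.036×10^7 Pa = 7303 psi
halite: 2165 kg/m³ × 9.8 m/s² × 1970 m = 4.180×10^7 Pa = 6062 psi
schist: 2730 kg/m³ × 9.8 m/s² × 14948 m = 3.999×10^8 Pa = 58003 psi
Total = 7303 + 6062 + 58003 = 71369 psi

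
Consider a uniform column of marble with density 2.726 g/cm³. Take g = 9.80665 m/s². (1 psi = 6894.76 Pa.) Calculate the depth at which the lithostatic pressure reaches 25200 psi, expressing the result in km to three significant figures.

6.50 km

h = P/(ρg) = 25200 psi / (2726 kg/m³ × 9.80665 m/s²) = 1.737×10^8 Pa / 26733 Pa/m = 6499.4 m
= 6.4994 km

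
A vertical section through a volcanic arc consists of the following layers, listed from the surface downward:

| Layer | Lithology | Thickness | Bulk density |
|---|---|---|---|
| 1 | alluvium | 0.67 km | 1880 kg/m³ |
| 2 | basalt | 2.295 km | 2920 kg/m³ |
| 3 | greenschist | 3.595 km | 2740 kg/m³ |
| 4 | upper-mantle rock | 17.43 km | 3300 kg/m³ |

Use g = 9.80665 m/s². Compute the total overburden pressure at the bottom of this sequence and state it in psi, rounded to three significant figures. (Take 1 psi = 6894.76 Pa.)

alluvium: 1880 kg/m³ × 9.80665 m/s² × 670 m = 1.235×10^7 Pa = 1792 psi
basalt: 2920 kg/m³ × 9.80665 m/s² × 2295 m = 6.572×10^7 Pa = 9532 psi
greenschist: 2740 kg/m³ × 9.80665 m/s² × 3595 m = 9.660×10^7 Pa = 14010 psi
upper-mantle rock: 3300 kg/m³ × 9.80665 m/s² × 17430 m = 5.641×10^8 Pa = 81811 psi
Total = 1792 + 9532 + 14010 + 81811 = 1.0714×10^5 psi

107000 psi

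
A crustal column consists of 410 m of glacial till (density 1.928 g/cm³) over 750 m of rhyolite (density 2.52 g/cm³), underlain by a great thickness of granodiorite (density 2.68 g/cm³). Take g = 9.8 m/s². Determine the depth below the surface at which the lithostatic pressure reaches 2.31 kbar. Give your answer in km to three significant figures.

8.96 km

Pressure at base of upper layers: 1928×9.8×410 + 2520×9.8×750 = 2.627×10^7 Pa = 0.2627 kbar
Remaining pressure to be supplied by granodiorite: 2.310×10^8 − 2.627×10^7 = 2.047×10^8 Pa
Additional depth in granodiorite = 2.047×10^8 Pa / (2680 kg/m³ × 9.8 m/s²) = 7795.1 m
Total depth = 1160 m + 7795.1 m = 8955.1 m
= 8.9551 km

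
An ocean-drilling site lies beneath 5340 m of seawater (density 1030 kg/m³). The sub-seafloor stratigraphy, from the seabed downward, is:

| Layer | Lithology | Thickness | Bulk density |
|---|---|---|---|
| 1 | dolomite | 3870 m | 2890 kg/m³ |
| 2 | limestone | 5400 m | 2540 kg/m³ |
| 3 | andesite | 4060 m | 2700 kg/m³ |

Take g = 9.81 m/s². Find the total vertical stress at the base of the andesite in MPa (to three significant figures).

406 MPa

seawater: 1030 kg/m³ × 9.81 m/s² × 5340 m = 5.396×10^7 Pa = 53.96 MPa
dolomite: 2890 kg/m³ × 9.81 m/s² × 3870 m = 1.097×10^8 Pa = 109.7 MPa
limestone: 2540 kg/m³ × 9.81 m/s² × 5400 m = 1.346×10^8 Pa = 134.6 MPa
andesite: 2700 kg/m³ × 9.81 m/s² × 4060 m = 1.075×10^8 Pa = 107.5 MPa
Total = 53.96 + 109.7 + 134.6 + 107.5 = 405.77 MPa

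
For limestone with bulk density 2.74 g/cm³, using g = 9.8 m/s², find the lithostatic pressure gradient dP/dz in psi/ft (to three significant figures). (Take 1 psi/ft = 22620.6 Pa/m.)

1.19 psi/ft

dP/dz = ρg = 2740 kg/m³ × 9.8 m/s² = 26852 Pa/m
= 26852 Pa/m × (1 psi/ft / 22621 Pa/m) = 1.1871 psi/ft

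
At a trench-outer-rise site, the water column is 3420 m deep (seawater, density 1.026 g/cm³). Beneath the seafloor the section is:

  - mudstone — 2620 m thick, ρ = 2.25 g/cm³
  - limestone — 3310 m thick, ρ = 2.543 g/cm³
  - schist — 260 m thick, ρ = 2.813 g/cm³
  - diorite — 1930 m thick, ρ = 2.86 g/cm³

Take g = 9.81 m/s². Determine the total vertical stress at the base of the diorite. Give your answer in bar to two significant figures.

seawater: 1026 kg/m³ × 9.81 m/s² × 3420 m = 3.442×10^7 Pa = 344.2 bar
mudstone: 2250 kg/m³ × 9.81 m/s² × 2620 m = 5.783×10^7 Pa = 578.3 bar
limestone: 2543 kg/m³ × 9.81 m/s² × 3310 m = 8.257×10^7 Pa = 825.7 bar
schist: 2813 kg/m³ × 9.81 m/s² × 260 m = 7.175×10^6 Pa = 71.75 bar
diorite: 2860 kg/m³ × 9.81 m/s² × 1930 m = 5.415×10^7 Pa = 541.5 bar
Total = 344.2 + 578.3 + 825.7 + 71.75 + 541.5 = 2361.5 bar

2400 bar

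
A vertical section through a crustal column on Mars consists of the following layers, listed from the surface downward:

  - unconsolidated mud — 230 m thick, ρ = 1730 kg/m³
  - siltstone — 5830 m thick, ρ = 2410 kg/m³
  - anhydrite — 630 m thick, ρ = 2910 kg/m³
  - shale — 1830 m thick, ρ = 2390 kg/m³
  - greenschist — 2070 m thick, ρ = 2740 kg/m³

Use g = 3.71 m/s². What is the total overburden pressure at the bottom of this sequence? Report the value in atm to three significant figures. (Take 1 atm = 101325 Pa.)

unconsolidated mud: 1730 kg/m³ × 3.71 m/s² × 230 m = 1.476×10^6 Pa = 14.57 atm
siltstone: 2410 kg/m³ × 3.71 m/s² × 5830 m = 5.213×10^7 Pa = 514.4 atm
anhydrite: 2910 kg/m³ × 3.71 m/s² × 630 m = 6.802×10^6 Pa = 67.13 atm
shale: 2390 kg/m³ × 3.71 m/s² × 1830 m = 1.623×10^7 Pa = 160.1 atm
greenschist: 2740 kg/m³ × 3.71 m/s² × 2070 m = 2.104×10^7 Pa = 207.7 atm
Total = 14.57 + 514.4 + 67.13 + 160.1 + 207.7 = 963.96 atm

964 atm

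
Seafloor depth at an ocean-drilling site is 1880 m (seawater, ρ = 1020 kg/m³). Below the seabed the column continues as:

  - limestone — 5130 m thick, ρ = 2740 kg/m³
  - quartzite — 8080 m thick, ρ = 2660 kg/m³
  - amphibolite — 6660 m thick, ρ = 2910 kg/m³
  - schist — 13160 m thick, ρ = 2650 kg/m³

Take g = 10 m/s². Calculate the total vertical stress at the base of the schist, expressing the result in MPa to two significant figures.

seawater: 1020 kg/m³ × 10 m/s² × 1880 m = 1.918×10^7 Pa = 19.18 MPa
limestone: 2740 kg/m³ × 10 m/s² × 5130 m = 1.406×10^8 Pa = 140.6 MPa
quartzite: 2660 kg/m³ × 10 m/s² × 8080 m = 2.149×10^8 Pa = 214.9 MPa
amphibolite: 2910 kg/m³ × 10 m/s² × 6660 m = 1.938×10^8 Pa = 193.8 MPa
schist: 2650 kg/m³ × 10 m/s² × 13160 m = 3.487×10^8 Pa = 348.7 MPa
Total = 19.18 + 140.6 + 214.9 + 193.8 + 348.7 = 917.21 MPa

920 MPa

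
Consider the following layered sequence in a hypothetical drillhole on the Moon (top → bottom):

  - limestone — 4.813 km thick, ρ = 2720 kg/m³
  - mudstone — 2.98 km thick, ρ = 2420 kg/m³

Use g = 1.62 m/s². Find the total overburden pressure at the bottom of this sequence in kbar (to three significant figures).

limestone: 2720 kg/m³ × 1.62 m/s² × 4813 m = 2.121×10^7 Pa = 0.2121 kbar
mudstone: 2420 kg/m³ × 1.62 m/s² × 2980 m = 1.168×10^7 Pa = 0.1168 kbar
Total = 0.2121 + 0.1168 = 0.32891 kbar

0.329 kbar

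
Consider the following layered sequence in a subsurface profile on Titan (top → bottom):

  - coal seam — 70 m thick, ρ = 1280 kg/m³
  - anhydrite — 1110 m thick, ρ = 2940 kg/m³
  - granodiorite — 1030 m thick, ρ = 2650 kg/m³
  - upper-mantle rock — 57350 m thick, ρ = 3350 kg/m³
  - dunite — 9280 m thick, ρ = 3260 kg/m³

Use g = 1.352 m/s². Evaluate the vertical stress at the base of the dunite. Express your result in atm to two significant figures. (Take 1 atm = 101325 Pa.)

coal seam: 1280 kg/m³ × 1.352 m/s² × 70 m = 1.211×10^5 Pa = 1.196 atm
anhydrite: 2940 kg/m³ × 1.352 m/s² × 1110 m = 4.412×10^6 Pa = 43.54 atm
granodiorite: 2650 kg/m³ × 1.352 m/s² × 1030 m = 3.690×10^6 Pa = 36.42 atm
upper-mantle rock: 3350 kg/m³ × 1.352 m/s² × 57350 m = 2.597×10^8 Pa = 2564 atm
dunite: 3260 kg/m³ × 1.352 m/s² × 9280 m = 4.090×10^7 Pa = 403.7 atm
Total = 1.196 + 43.54 + 36.42 + 2564 + 403.7 = 3048.4 atm

3000 atm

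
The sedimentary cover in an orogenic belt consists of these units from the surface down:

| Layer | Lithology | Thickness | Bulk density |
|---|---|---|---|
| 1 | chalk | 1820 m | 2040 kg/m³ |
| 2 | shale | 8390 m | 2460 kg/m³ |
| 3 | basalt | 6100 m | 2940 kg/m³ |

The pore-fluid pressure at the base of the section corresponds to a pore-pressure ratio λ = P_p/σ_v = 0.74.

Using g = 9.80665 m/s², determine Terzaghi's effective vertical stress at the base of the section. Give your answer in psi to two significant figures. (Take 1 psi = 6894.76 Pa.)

16000 psi

Overburden (lithostatic) stress σ_v:
chalk: 2040 kg/m³ × 9.80665 m/s² × 1820 m = 3.641×10^7 Pa = 36.41 MPa
shale: 2460 kg/m³ × 9.80665 m/s² × 8390 m = 2.024×10^8 Pa = 202.4 MPa
basalt: 2940 kg/m³ × 9.80665 m/s² × 6100 m = 1.759×10^8 Pa = 175.9 MPa
Total = 36.41 + 202.4 + 175.9 = 414.69 MPa
Pore pressure P_p = λ·σ_v = 0.74 × 414.7 MPa = 306.9 MPa
Effective stress σ' = σ_v − P_p = 414.7 − 306.9 = 107.82 MPa = 15638 psi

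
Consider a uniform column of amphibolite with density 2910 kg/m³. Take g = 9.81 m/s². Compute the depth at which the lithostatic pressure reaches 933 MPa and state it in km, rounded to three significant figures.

32.7 km

h = P/(ρg) = 933 MPa / (2910 kg/m³ × 9.81 m/s²) = 9.330×10^8 Pa / 28547 Pa/m = 32683 m
= 32.683 km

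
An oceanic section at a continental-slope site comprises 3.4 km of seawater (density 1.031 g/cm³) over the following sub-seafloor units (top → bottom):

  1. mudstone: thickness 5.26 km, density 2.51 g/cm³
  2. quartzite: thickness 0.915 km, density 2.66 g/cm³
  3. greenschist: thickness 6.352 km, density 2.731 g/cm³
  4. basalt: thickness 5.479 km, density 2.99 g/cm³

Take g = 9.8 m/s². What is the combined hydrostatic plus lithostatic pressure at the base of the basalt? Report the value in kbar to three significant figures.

seawater: 1031 kg/m³ × 9.8 m/s² × 3400 m = 3.435×10^7 Pa = 0.3435 kbar
mudstone: 2510 kg/m³ × 9.8 m/s² × 5260 m = 1.294×10^8 Pa = 1.294 kbar
quartzite: 2660 kg/m³ × 9.8 m/s² × 915 m = 2.385×10^7 Pa = 0.2385 kbar
greenschist: 2731 kg/m³ × 9.8 m/s² × 6352 m = 1.700×10^8 Pa = 1.700 kbar
basalt: 2990 kg/m³ × 9.8 m/s² × 5479 m = 1.605×10^8 Pa = 1.605 kbar
Total = 0.3435 + 1.294 + 0.2385 + 1.700 + 1.605 = 5.1814 kbar

5.18 kbar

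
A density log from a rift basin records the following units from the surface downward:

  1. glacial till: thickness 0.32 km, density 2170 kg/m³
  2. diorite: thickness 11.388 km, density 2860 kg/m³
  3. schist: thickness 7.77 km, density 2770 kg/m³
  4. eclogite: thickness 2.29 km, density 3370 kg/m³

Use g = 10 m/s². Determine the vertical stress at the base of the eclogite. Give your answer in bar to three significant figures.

glacial till: 2170 kg/m³ × 10 m/s² × 320 m = 6.944×10^6 Pa = 69.44 bar
diorite: 2860 kg/m³ × 10 m/s² × 11388 m = 3.257×10^8 Pa = 3257 bar
schist: 2770 kg/m³ × 10 m/s² × 7770 m = 2.152×10^8 Pa = 2152 bar
eclogite: 3370 kg/m³ × 10 m/s² × 2290 m = 7.717×10^7 Pa = 771.7 bar
Total = 69.44 + 3257 + 2152 + 771.7 = 6250.4 bar

6250 bar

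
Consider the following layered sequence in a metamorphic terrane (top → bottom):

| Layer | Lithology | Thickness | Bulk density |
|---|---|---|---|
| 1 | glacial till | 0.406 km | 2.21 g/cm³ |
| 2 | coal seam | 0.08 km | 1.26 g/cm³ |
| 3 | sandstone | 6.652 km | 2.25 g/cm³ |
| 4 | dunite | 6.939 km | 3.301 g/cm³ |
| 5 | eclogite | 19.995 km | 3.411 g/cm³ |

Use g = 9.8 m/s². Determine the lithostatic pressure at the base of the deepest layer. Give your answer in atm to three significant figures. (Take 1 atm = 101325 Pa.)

10400 atm

glacial till: 2210 kg/m³ × 9.8 m/s² × 406 m = 8.793×10^6 Pa = 86.78 atm
coal seam: 1260 kg/m³ × 9.8 m/s² × 80 m = 9.878×10^5 Pa = 9.749 atm
sandstone: 2250 kg/m³ × 9.8 m/s² × 6652 m = 1.467×10^8 Pa = 1448 atm
dunite: 3301 kg/m³ × 9.8 m/s² × 6939 m = 2.245×10^8 Pa = 2215 atm
eclogite: 3411 kg/m³ × 9.8 m/s² × 19995 m = 6.684×10^8 Pa = 6596 atm
Total = 86.78 + 9.749 + 1448 + 2215 + 6596 = 10356 atm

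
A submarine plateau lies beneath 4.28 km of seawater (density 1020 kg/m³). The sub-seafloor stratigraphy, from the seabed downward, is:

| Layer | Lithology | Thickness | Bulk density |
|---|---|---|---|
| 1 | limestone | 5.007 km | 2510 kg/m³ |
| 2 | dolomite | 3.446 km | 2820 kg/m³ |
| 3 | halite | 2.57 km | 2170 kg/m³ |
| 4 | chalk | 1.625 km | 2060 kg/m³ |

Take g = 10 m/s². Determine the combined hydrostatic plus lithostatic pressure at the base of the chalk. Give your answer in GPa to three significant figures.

seawater: 1020 kg/m³ × 10 m/s² × 4280 m = 4.366×10^7 Pa = 0.04366 GPa
limestone: 2510 kg/m³ × 10 m/s² × 5007 m = 1.257×10^8 Pa = 0.1257 GPa
dolomite: 2820 kg/m³ × 10 m/s² × 3446 m = 9.718×10^7 Pa = 0.09718 GPa
halite: 2170 kg/m³ × 10 m/s² × 2570 m = 5.577×10^7 Pa = 0.05577 GPa
chalk: 2060 kg/m³ × 10 m/s² × 1625 m = 3.348×10^7 Pa = 0.03347 GPa
Total = 0.04366 + 0.1257 + 0.09718 + 0.05577 + 0.03347 = 0.35575 GPa

0.356 GPa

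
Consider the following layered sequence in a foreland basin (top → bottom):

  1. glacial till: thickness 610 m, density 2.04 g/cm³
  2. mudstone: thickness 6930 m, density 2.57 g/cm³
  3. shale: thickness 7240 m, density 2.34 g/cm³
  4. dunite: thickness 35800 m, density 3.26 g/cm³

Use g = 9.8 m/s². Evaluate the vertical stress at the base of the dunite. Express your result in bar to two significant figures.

15000 bar

glacial till: 2040 kg/m³ × 9.8 m/s² × 610 m = 1.220×10^7 Pa = 122.0 bar
mudstone: 2570 kg/m³ × 9.8 m/s² × 6930 m = 1.745×10^8 Pa = 1745 bar
shale: 2340 kg/m³ × 9.8 m/s² × 7240 m = 1.660×10^8 Pa = 1660 bar
dunite: 3260 kg/m³ × 9.8 m/s² × 35800 m = 1.144×10^9 Pa = 11437 bar
Total = 122.0 + 1745 + 1660 + 11437 = 14965 bar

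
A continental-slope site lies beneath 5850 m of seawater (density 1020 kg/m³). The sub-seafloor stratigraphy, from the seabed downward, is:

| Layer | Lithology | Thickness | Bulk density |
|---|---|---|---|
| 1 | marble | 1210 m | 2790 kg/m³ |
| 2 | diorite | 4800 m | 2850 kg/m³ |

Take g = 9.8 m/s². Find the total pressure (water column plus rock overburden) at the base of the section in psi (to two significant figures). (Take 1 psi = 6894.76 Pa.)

33000 psi

seawater: 1020 kg/m³ × 9.8 m/s² × 5850 m = 5.848×10^7 Pa = 8481 psi
marble: 2790 kg/m³ × 9.8 m/s² × 1210 m = 3.308×10^7 Pa = 4798 psi
diorite: 2850 kg/m³ × 9.8 m/s² × 4800 m = 1.341×10^8 Pa = 19444 psi
Total = 8481 + 4798 + 19444 = 32724 psi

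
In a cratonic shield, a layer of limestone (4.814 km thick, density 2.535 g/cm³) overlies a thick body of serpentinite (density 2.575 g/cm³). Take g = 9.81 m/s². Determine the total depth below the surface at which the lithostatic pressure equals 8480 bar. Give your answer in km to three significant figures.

Pressure at base of upper layers: 2535×9.81×4814 = 1.197×10^8 Pa = 1197 bar
Remaining pressure to be supplied by serpentinite: 8.480×10^8 − 1.197×10^8 = 7.283×10^8 Pa
Additional depth in serpentinite = 7.283×10^8 Pa / (2575 kg/m³ × 9.81 m/s²) = 28831 m
Total depth = 4814 m + 28831 m = 33645 m
= 33.645 km

33.6 km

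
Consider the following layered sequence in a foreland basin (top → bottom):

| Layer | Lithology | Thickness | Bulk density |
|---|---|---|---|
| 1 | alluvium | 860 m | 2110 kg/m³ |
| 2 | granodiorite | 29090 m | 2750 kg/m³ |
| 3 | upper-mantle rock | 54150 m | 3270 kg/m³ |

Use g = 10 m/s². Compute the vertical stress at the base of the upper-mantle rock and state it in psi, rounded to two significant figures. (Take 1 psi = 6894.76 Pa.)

380000 psi

alluvium: 2110 kg/m³ × 10 m/s² × 860 m = 1.815×10^7 Pa = 2632 psi
granodiorite: 2750 kg/m³ × 10 m/s² × 29090 m = 8.000×10^8 Pa = 1.160×10^5 psi
upper-mantle rock: 3270 kg/m³ × 10 m/s² × 54150 m = 1.771×10^9 Pa = 2.568×10^5 psi
Total = 2632 + 1.160×10^5 + 2.568×10^5 = 3.7548×10^5 psi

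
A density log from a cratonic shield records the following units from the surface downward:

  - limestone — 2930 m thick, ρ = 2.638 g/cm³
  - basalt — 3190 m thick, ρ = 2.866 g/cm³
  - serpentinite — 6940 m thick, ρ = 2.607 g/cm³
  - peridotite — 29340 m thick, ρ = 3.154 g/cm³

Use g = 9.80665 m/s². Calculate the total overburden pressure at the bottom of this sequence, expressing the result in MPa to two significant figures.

limestone: 2638 kg/m³ × 9.80665 m/s² × 2930 m = 7.580×10^7 Pa = 75.80 MPa
basalt: 2866 kg/m³ × 9.80665 m/s² × 3190 m = 8.966×10^7 Pa = 89.66 MPa
serpentinite: 2607 kg/m³ × 9.80665 m/s² × 6940 m = 1.774×10^8 Pa = 177.4 MPa
peridotite: 3154 kg/m³ × 9.80665 m/s² × 29340 m = 9.075×10^8 Pa = 907.5 MPa
Total = 75.80 + 89.66 + 177.4 + 907.5 = 1250.4 MPa

1300 MPa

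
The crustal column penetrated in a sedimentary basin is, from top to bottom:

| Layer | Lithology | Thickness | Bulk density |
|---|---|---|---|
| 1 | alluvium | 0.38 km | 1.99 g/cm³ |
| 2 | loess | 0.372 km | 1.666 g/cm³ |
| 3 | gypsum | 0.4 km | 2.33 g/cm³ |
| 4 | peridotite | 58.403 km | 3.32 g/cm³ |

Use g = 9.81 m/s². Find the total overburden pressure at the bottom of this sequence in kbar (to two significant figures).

19 kbar

alluvium: 1990 kg/m³ × 9.81 m/s² × 380 m = 7.418×10^6 Pa = 0.07418 kbar
loess: 1666 kg/m³ × 9.81 m/s² × 372 m = 6.080×10^6 Pa = 0.06080 kbar
gypsum: 2330 kg/m³ × 9.81 m/s² × 400 m = 9.143×10^6 Pa = 0.09143 kbar
peridotite: 3320 kg/m³ × 9.81 m/s² × 58403 m = 1.902×10^9 Pa = 19.02 kbar
Total = 0.07418 + 0.06080 + 0.09143 + 19.02 = 19.248 kbar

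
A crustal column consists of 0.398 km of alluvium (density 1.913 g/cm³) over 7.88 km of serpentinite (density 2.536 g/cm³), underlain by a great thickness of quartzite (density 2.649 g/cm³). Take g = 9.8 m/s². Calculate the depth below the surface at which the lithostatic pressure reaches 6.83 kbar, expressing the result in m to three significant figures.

26800 m

Pressure at base of upper layers: 1913×9.8×398 + 2536×9.8×7880 = 2.033×10^8 Pa = 2.033 kbar
Remaining pressure to be supplied by quartzite: 6.830×10^8 − 2.033×10^8 = 4.797×10^8 Pa
Additional depth in quartzite = 4.797×10^8 Pa / (2649 kg/m³ × 9.8 m/s²) = 18478 m
Total depth = 8278 m + 18478 m = 26756 m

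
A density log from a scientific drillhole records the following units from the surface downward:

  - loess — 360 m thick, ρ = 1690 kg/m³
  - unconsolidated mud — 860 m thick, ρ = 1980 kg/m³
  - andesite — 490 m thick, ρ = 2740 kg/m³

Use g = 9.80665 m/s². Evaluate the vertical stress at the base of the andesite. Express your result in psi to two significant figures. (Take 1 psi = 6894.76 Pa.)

loess: 1690 kg/m³ × 9.80665 m/s² × 360 m = 5.966×10^6 Pa = 865.3 psi
unconsolidated mud: 1980 kg/m³ × 9.80665 m/s² × 860 m = 1.670×10^7 Pa = 2422 psi
andesite: 2740 kg/m³ × 9.80665 m/s² × 490 m = 1.317×10^7 Pa = 1910 psi
Total = 865.3 + 2422 + 1910 = 5196.9 psi

5200 psi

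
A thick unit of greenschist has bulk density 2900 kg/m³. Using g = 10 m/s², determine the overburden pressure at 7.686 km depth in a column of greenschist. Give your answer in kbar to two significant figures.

2.2 kbar

greenschist: 2900 kg/m³ × 10 m/s² × 7686 m = 2.229×10^8 Pa = 2.229 kbar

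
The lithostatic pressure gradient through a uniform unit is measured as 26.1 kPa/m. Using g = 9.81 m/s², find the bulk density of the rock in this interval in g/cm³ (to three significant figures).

2.66 g/cm³

ρ = (dP/dz)/g = 26.1 kPa/m / 9.81 m/s² = 26100 Pa/m / 9.81 m/s² = 2660.6 kg/m³
= 2.661 g/cm³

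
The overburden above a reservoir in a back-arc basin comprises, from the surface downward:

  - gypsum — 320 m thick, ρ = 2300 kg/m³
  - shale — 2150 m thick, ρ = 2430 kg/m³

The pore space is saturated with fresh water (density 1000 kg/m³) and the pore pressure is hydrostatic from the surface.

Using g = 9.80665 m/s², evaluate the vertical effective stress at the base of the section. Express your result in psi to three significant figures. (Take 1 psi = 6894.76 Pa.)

Overburden (lithostatic) stress σ_v:
gypsum: 2300 kg/m³ × 9.80665 m/s² × 320 m = 7.218×10^6 Pa = 7.218 MPa
shale: 2430 kg/m³ × 9.80665 m/s² × 2150 m = 5.123×10^7 Pa = 51.23 MPa
Total = 7.218 + 51.23 = 58.453 MPa
Pore pressure P_p = 1000 kg/m³ × 9.80665 m/s² × 2470 m = 2.422×10^7 Pa = 24.22 MPa
Effective stress σ' = σ_v − P_p = 58.45 − 24.22 = 34.230 MPa = 4964.7 psi

4960 psi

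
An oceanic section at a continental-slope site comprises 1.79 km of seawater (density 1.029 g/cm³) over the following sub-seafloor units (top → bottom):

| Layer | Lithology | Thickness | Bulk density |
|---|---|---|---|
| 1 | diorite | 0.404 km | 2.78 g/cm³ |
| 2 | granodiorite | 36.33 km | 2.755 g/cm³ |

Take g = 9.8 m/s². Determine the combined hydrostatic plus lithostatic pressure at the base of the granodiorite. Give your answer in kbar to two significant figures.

10 kbar

seawater: 1029 kg/m³ × 9.8 m/s² × 1790 m = 1.805×10^7 Pa = 0.1805 kbar
diorite: 2780 kg/m³ × 9.8 m/s² × 404 m = 1.101×10^7 Pa = 0.1101 kbar
granodiorite: 2755 kg/m³ × 9.8 m/s² × 36330 m = 9.809×10^8 Pa = 9.809 kbar
Total = 0.1805 + 0.1101 + 9.809 = 10.099 kbar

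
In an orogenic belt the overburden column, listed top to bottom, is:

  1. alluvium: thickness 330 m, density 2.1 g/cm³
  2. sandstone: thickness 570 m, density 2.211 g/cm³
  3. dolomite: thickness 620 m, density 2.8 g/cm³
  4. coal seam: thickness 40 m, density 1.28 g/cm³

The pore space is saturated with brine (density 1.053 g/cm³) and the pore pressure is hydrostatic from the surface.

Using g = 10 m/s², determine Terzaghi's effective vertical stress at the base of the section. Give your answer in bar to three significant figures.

Overburden (lithostatic) stress σ_v:
alluvium: 2100 kg/m³ × 10 m/s² × 330 m = 6.930×10^6 Pa = 6.930 MPa
sandstone: 2211 kg/m³ × 10 m/s² × 570 m = 1.260×10^7 Pa = 12.60 MPa
dolomite: 2800 kg/m³ × 10 m/s² × 620 m = 1.736×10^7 Pa = 17.36 MPa
coal seam: 1280 kg/m³ × 10 m/s² × 40 m = 5.120×10^5 Pa = 0.5120 MPa
Total = 6.930 + 12.60 + 17.36 + 0.5120 = 37.405 MPa
Pore pressure P_p = 1053 kg/m³ × 10 m/s² × 1560 m = 1.643×10^7 Pa = 16.43 MPa
Effective stress σ' = σ_v − P_p = 37.40 − 16.43 = 20.978 MPa = 209.78 bar

210 bar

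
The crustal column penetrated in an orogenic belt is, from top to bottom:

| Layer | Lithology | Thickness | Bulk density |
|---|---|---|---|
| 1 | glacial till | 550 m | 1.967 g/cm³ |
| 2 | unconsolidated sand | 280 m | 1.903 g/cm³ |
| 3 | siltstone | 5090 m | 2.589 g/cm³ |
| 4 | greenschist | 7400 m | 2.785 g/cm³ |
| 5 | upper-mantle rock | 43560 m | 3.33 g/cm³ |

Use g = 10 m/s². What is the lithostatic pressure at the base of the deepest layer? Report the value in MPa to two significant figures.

glacial till: 1967 kg/m³ × 10 m/s² × 550 m = 1.082×10^7 Pa = 10.82 MPa
unconsolidated sand: 1903 kg/m³ × 10 m/s² × 280 m = 5.328×10^6 Pa = 5.328 MPa
siltstone: 2589 kg/m³ × 10 m/s² × 5090 m = 1.318×10^8 Pa = 131.8 MPa
greenschist: 2785 kg/m³ × 10 m/s² × 7400 m = 2.061×10^8 Pa = 206.1 MPa
upper-mantle rock: 3330 kg/m³ × 10 m/s² × 43560 m = 1.451×10^9 Pa = 1451 MPa
Total = 10.82 + 5.328 + 131.8 + 206.1 + 1451 = 1804.6 MPa

1800 MPa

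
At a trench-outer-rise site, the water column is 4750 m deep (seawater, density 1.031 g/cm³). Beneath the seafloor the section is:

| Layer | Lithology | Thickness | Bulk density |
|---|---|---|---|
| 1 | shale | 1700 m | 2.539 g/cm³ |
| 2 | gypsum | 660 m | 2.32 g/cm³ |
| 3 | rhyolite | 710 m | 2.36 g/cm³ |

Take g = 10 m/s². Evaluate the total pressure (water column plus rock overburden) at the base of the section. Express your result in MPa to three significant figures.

seawater: 1031 kg/m³ × 10 m/s² × 4750 m = 4.897×10^7 Pa = 48.97 MPa
shale: 2539 kg/m³ × 10 m/s² × 1700 m = 4.316×10^7 Pa = 43.16 MPa
gypsum: 2320 kg/m³ × 10 m/s² × 660 m = 1.531×10^7 Pa = 15.31 MPa
rhyolite: 2360 kg/m³ × 10 m/s² × 710 m = 1.676×10^7 Pa = 16.76 MPa
Total = 48.97 + 43.16 + 15.31 + 16.76 = 124.20 MPa

124 MPa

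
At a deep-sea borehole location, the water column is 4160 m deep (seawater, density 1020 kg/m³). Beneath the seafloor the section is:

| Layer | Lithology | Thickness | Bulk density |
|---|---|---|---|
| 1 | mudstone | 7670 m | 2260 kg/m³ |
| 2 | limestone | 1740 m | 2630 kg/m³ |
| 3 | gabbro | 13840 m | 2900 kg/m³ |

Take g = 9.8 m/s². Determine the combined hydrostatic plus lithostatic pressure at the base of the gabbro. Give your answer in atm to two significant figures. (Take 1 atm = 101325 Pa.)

6400 atm

seawater: 1020 kg/m³ × 9.8 m/s² × 4160 m = 4.158×10^7 Pa = 410.4 atm
mudstone: 2260 kg/m³ × 9.8 m/s² × 7670 m = 1.699×10^8 Pa = 1677 atm
limestone: 2630 kg/m³ × 9.8 m/s² × 1740 m = 4.485×10^7 Pa = 442.6 atm
gabbro: 2900 kg/m³ × 9.8 m/s² × 13840 m = 3.933×10^8 Pa = 3882 atm
Total = 410.4 + 1677 + 442.6 + 3882 = 6411.4 atm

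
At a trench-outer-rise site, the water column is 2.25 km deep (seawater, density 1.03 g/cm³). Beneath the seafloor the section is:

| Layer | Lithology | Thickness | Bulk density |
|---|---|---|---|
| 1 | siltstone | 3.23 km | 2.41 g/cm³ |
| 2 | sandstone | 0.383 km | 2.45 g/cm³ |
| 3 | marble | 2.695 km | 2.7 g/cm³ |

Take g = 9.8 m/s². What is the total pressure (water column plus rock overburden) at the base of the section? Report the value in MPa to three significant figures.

seawater: 1030 kg/m³ × 9.8 m/s² × 2250 m = 2.271×10^7 Pa = 22.71 MPa
siltstone: 2410 kg/m³ × 9.8 m/s² × 3230 m = 7.629×10^7 Pa = 76.29 MPa
sandstone: 2450 kg/m³ × 9.8 m/s² × 383 m = 9.196×10^6 Pa = 9.196 MPa
marble: 2700 kg/m³ × 9.8 m/s² × 2695 m = 7.131×10^7 Pa = 71.31 MPa
Total = 22.71 + 76.29 + 9.196 + 71.31 = 179.50 MPa

180 MPa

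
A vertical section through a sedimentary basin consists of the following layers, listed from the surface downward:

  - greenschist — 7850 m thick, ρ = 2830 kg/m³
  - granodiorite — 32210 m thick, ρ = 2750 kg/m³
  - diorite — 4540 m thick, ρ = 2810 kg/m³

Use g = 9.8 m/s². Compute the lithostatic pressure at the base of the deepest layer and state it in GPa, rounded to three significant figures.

greenschist: 2830 kg/m³ × 9.8 m/s² × 7850 m = 2.177×10^8 Pa = 0.2177 GPa
granodiorite: 2750 kg/m³ × 9.8 m/s² × 32210 m = 8.681×10^8 Pa = 0.8681 GPa
diorite: 2810 kg/m³ × 9.8 m/s² × 4540 m = 1.250×10^8 Pa = 0.1250 GPa
Total = 0.2177 + 0.8681 + 0.1250 = 1.2108 GPa

1.21 GPa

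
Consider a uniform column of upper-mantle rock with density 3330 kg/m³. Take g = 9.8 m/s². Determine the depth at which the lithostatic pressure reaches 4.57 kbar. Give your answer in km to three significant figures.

h = P/(ρg) = 4.57 kbar / (3330 kg/m³ × 9.8 m/s²) = 4.570×10^8 Pa / 32634 Pa/m = 14004 m
= 14.004 km

14.0 km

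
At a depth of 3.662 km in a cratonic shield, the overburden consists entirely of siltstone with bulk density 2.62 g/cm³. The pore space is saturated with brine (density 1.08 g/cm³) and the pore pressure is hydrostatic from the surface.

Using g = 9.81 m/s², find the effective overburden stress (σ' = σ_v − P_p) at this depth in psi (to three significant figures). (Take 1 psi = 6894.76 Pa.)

Overburden (lithostatic) stress σ_v:
siltstone: 2620 kg/m³ × 9.81 m/s² × 3662 m = 9.412×10^7 Pa = 94.12 MPa
Pore pressure P_p = 1080 kg/m³ × 9.81 m/s² × 3662 m = 3.880×10^7 Pa = 38.80 MPa
Effective stress σ' = σ_v − P_p = 94.12 − 38.80 = 55.323 MPa = 8024.0 psi

8020 psi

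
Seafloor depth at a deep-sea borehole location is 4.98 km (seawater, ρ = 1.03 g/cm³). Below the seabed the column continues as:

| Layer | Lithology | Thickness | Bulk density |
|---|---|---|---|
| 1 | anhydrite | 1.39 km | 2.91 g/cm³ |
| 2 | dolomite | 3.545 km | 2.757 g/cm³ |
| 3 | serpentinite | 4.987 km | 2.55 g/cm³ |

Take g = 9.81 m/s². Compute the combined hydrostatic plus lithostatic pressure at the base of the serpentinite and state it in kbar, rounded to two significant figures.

3.1 kbar

seawater: 1030 kg/m³ × 9.81 m/s² × 4980 m = 5.032×10^7 Pa = 0.5032 kbar
anhydrite: 2910 kg/m³ × 9.81 m/s² × 1390 m = 3.968×10^7 Pa = 0.3968 kbar
dolomite: 2757 kg/m³ × 9.81 m/s² × 3545 m = 9.588×10^7 Pa = 0.9588 kbar
serpentinite: 2550 kg/m³ × 9.81 m/s² × 4987 m = 1.248×10^8 Pa = 1.248 kbar
Total = 0.5032 + 0.3968 + 0.9588 + 1.248 = 3.1063 kbar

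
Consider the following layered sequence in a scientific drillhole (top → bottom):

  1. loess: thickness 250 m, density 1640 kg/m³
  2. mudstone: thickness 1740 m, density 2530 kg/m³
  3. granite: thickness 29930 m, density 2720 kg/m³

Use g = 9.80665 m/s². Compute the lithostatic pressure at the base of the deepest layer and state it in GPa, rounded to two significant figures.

0.85 GPa

loess: 1640 kg/m³ × 9.80665 m/s² × 250 m = 4.021×10^6 Pa = 4.021×10^-3 GPa
mudstone: 2530 kg/m³ × 9.80665 m/s² × 1740 m = 4.317×10^7 Pa = 0.04317 GPa
granite: 2720 kg/m³ × 9.80665 m/s² × 29930 m = 7.984×10^8 Pa = 0.7984 GPa
Total = 4.021×10^-3 + 0.04317 + 0.7984 = 0.84555 GPa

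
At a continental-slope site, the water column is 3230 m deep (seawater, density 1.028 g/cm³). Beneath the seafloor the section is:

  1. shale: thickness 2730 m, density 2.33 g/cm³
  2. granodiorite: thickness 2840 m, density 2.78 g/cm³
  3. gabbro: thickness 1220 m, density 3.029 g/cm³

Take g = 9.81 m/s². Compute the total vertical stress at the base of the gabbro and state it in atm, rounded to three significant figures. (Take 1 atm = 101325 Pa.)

seawater: 1028 kg/m³ × 9.81 m/s² × 3230 m = 3.257×10^7 Pa = 321.5 atm
shale: 2330 kg/m³ × 9.81 m/s² × 2730 m = 6.240×10^7 Pa = 615.8 atm
granodiorite: 2780 kg/m³ × 9.81 m/s² × 2840 m = 7.745×10^7 Pa = 764.4 atm
gabbro: 3029 kg/m³ × 9.81 m/s² × 1220 m = 3.625×10^7 Pa = 357.8 atm
Total = 321.5 + 615.8 + 764.4 + 357.8 = 2059.5 atm

2060 atm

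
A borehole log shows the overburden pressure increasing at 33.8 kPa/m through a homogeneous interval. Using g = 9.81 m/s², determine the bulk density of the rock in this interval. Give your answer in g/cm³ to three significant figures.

ρ = (dP/dz)/g = 33.8 kPa/m / 9.81 m/s² = 33800 Pa/m / 9.81 m/s² = 3445.5 kg/m³
= 3.445 g/cm³

3.45 g/cm³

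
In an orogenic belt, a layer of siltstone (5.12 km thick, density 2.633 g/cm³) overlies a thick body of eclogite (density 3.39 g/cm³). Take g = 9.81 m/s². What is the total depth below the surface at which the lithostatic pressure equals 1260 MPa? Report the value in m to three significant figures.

Pressure at base of upper layers: 2633×9.81×5120 = 1.322×10^8 Pa = 132.2 MPa
Remaining pressure to be supplied by eclogite: 1.260×10^9 − 1.322×10^8 = 1.128×10^9 Pa
Additional depth in eclogite = 1.128×10^9 Pa / (3390 kg/m³ × 9.81 m/s²) = 33911 m
Total depth = 5120 m + 33911 m = 39031 m

39000 m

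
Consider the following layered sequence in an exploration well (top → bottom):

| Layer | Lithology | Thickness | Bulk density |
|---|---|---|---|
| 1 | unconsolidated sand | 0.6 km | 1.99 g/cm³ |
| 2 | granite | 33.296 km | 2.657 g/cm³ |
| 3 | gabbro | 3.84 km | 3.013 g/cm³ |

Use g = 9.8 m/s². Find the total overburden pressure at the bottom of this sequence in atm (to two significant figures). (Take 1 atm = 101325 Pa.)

unconsolidated sand: 1990 kg/m³ × 9.8 m/s² × 600 m = 1.170×10^7 Pa = 115.5 atm
granite: 2657 kg/m³ × 9.8 m/s² × 33296 m = 8.670×10^8 Pa = 8556 atm
gabbro: 3013 kg/m³ × 9.8 m/s² × 3840 m = 1.134×10^8 Pa = 1119 atm
Total = 115.5 + 8556 + 1119 = 9790.9 atm

9800 atm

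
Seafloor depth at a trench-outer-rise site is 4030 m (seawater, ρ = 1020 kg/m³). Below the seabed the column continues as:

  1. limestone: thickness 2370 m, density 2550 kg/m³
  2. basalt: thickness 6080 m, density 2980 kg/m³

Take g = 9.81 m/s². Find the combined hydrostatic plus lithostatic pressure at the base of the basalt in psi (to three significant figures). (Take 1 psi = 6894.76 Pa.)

seawater: 1020 kg/m³ × 9.81 m/s² × 4030 m = 4.032×10^7 Pa = 5849 psi
limestone: 2550 kg/m³ × 9.81 m/s² × 2370 m = 5.929×10^7 Pa = 8599 psi
basalt: 2980 kg/m³ × 9.81 m/s² × 6080 m = 1.777×10^8 Pa = 25779 psi
Total = 5849 + 8599 + 25779 = 40227 psi

40200 psi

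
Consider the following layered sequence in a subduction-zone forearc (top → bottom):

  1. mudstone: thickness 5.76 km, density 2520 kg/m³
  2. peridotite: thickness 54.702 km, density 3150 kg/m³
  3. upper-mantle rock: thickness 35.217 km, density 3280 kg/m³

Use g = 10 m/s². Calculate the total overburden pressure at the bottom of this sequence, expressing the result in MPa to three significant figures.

3020 MPa

mudstone: 2520 kg/m³ × 10 m/s² × 5760 m = 1.452×10^8 Pa = 145.2 MPa
peridotite: 3150 kg/m³ × 10 m/s² × 54702 m = 1.723×10^9 Pa = 1723 MPa
upper-mantle rock: 3280 kg/m³ × 10 m/s² × 35217 m = 1.155×10^9 Pa = 1155 MPa
Total = 145.2 + 1723 + 1155 = 3023.4 MPa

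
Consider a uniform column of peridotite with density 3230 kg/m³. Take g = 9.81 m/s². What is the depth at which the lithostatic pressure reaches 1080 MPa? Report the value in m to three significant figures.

h = P/(ρg) = 1080 MPa / (3230 kg/m³ × 9.81 m/s²) = 1.080×10^9 Pa / 31686 Pa/m = 34084 m

34100 m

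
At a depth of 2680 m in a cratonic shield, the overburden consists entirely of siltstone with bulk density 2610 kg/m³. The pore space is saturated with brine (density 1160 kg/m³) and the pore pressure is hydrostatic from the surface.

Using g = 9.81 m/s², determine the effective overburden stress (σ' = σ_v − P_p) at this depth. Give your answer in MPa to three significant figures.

38.1 MPa

Overburden (lithostatic) stress σ_v:
siltstone: 2610 kg/m³ × 9.81 m/s² × 2680 m = 6.862×10^7 Pa = 68.62 MPa
Pore pressure P_p = 1160 kg/m³ × 9.81 m/s² × 2680 m = 3.050×10^7 Pa = 30.50 MPa
Effective stress σ' = σ_v − P_p = 68.62 − 30.50 = 38.122 MPa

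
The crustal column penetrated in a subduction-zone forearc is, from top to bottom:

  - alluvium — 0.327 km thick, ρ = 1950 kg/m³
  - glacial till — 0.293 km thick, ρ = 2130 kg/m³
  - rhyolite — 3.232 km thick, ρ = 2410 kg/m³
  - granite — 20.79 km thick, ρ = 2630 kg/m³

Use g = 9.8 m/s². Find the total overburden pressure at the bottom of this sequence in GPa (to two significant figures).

0.62 GPa

alluvium: 1950 kg/m³ × 9.8 m/s² × 327 m = 6.249×10^6 Pa = 6.249×10^-3 GPa
glacial till: 2130 kg/m³ × 9.8 m/s² × 293 m = 6.116×10^6 Pa = 6.116×10^-3 GPa
rhyolite: 2410 kg/m³ × 9.8 m/s² × 3232 m = 7.633×10^7 Pa = 0.07633 GPa
granite: 2630 kg/m³ × 9.8 m/s² × 20790 m = 5.358×10^8 Pa = 0.5358 GPa
Total = 6.249×10^-3 + 6.116×10^-3 + 0.07633 + 0.5358 = 0.62454 GPa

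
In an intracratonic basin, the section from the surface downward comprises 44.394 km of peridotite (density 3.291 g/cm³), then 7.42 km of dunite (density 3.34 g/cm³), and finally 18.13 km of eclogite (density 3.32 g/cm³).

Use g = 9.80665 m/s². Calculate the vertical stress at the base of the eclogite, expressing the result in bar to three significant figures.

22700 bar

peridotite: 3291 kg/m³ × 9.80665 m/s² × 44394 m = 1.433×10^9 Pa = 14328 bar
dunite: 3340 kg/m³ × 9.80665 m/s² × 7420 m = 2.430×10^8 Pa = 2430 bar
eclogite: 3320 kg/m³ × 9.80665 m/s² × 18130 m = 5.903×10^8 Pa = 5903 bar
Total = 14328 + 2430 + 5903 = 22661 bar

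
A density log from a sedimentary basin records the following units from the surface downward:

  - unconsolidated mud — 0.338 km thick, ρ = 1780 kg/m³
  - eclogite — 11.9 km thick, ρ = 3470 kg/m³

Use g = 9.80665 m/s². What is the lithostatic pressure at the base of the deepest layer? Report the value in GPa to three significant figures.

0.411 GPa

unconsolidated mud: 1780 kg/m³ × 9.80665 m/s² × 338 m = 5.900×10^6 Pa = 5.900×10^-3 GPa
eclogite: 3470 kg/m³ × 9.80665 m/s² × 11900 m = 4.049×10^8 Pa = 0.4049 GPa
Total = 5.900×10^-3 + 0.4049 = 0.41085 GPa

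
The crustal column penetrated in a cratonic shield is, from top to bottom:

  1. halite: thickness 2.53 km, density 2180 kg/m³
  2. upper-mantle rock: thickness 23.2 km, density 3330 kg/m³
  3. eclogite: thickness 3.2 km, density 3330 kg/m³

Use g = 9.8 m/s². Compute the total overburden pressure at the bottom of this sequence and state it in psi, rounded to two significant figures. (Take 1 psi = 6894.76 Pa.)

halite: 2180 kg/m³ × 9.8 m/s² × 2530 m = 5.405×10^7 Pa = 7839 psi
upper-mantle rock: 3330 kg/m³ × 9.8 m/s² × 23200 m = 7.571×10^8 Pa = 1.098×10^5 psi
eclogite: 3330 kg/m³ × 9.8 m/s² × 3200 m = 1.044×10^8 Pa = 15146 psi
Total = 7839 + 1.098×10^5 + 15146 = 1.3279×10^5 psi

130000 psi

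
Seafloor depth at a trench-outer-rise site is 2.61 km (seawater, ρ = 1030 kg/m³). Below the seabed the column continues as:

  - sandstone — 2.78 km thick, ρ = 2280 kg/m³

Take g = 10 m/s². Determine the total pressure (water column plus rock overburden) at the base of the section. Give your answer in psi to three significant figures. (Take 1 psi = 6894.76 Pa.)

seawater: 1030 kg/m³ × 10 m/s² × 2610 m = 2.688×10^7 Pa = 3899 psi
sandstone: 2280 kg/m³ × 10 m/s² × 2780 m = 6.338×10^7 Pa = 9193 psi
Total = 3899 + 9193 = 13092 psi

13100 psi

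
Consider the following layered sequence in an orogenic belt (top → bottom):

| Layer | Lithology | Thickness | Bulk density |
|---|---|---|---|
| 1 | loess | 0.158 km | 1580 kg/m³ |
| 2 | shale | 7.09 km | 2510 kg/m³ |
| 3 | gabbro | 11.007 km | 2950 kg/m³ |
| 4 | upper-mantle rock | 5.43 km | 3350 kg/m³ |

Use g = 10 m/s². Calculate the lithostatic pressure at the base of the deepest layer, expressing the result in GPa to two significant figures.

0.69 GPa

loess: 1580 kg/m³ × 10 m/s² × 158 m = 2.496×10^6 Pa = 2.496×10^-3 GPa
shale: 2510 kg/m³ × 10 m/s² × 7090 m = 1.780×10^8 Pa = 0.1780 GPa
gabbro: 2950 kg/m³ × 10 m/s² × 11007 m = 3.247×10^8 Pa = 0.3247 GPa
upper-mantle rock: 3350 kg/m³ × 10 m/s² × 5430 m = 1.819×10^8 Pa = 0.1819 GPa
Total = 2.496×10^-3 + 0.1780 + 0.3247 + 0.1819 = 0.68707 GPa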